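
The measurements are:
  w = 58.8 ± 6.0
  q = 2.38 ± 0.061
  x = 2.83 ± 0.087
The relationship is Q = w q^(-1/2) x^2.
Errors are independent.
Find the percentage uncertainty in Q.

For a monomial Q ∝ w, q^(-1/2), x^2, fractional errors add in quadrature:
  (1·δw/w)² = (1×0.102)² = 0.0104;  (−½·δq/q)² = (-0.5×0.0256)² = 0.000164;  (2·δx/x)² = (2×0.0307)² = 0.00378
δQ/Q = √(0.0144) = 0.120

12.0%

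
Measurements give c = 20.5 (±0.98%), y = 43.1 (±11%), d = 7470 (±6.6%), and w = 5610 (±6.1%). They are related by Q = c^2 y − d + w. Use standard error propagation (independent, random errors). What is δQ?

2110

Let p = c^2·y = 18100. δp/p = √((2·δc/c)² + (1·δy/y)²) = √(0.000384 + 0.0121) = 0.112, so δp = 2020.
Q = p − d + w: δQ = √(δp² + δd² + δw²) = √(4.1e+06 + 2.43e+05 + 1.17e+05) = 2110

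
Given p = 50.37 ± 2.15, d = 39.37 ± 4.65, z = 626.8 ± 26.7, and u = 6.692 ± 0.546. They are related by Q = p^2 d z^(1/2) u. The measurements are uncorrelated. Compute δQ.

2.82e+06

Relative error in a monomial: (δQ/Q)² = Σ (nᵢ · δxᵢ/xᵢ)².
  (2·δp/p)² = (2×0.0427)² = 0.00729;  (1·δd/d)² = (1×0.118)² = 0.0140;  (½·δz/z)² = (0.5×0.0426)² = 0.000454;  (1·δu/u)² = (1×0.0816)² = 0.00666
δQ/Q = √(0.0283) = 0.168
Q = 1.674e+07, so δQ = 0.168 × 1.674e+07 = 2.82e+06.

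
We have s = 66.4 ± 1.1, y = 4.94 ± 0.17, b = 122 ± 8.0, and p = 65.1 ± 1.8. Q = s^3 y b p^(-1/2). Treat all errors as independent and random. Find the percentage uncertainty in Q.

9.03%

Q is a product of powers, so relative uncertainties combine in quadrature:
  (3·δs/s)² = (3×0.0166)² = 0.00247;  (1·δy/y)² = (1×0.0344)² = 0.00118;  (1·δb/b)² = (1×0.0656)² = 0.00430;  (−½·δp/p)² = (-0.5×0.0276)² = 0.000191
δQ/Q = √(0.00815) = 0.0903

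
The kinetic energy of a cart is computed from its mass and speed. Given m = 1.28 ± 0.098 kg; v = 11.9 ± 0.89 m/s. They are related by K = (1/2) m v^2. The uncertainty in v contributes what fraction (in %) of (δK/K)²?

(δK/K)² = (1·δm/m)² + (2·δv/v)²
  m term: (1×0.0766)² = 0.00586
  v term: (2×0.0748)² = 0.0224
Total = 0.0282. Share from v = 0.0224/0.0282 = 0.792.

79.2%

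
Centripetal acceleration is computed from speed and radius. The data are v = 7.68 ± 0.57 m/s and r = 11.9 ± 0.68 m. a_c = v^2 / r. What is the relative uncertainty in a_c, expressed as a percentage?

15.9%

Each factor contributes (exponent × relative error)² to (δa_c/a_c)²:
  (2·δv/v)² = (2×0.0742)² = 0.0220;  (-1·δr/r)² = (-1×0.0571)² = 0.00327
δa_c/a_c = √(0.0253) = 0.159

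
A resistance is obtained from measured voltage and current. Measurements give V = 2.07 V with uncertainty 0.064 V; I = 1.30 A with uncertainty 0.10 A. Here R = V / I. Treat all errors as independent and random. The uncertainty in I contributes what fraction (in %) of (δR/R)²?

86.1%

(δR/R)² = (1·δV/V)² + (-1·δI/I)²
  V term: (1×0.0309)² = 0.000956
  I term: (-1×0.0769)² = 0.00592
Total = 0.00687. Share from I = 0.00592/0.00687 = 0.861.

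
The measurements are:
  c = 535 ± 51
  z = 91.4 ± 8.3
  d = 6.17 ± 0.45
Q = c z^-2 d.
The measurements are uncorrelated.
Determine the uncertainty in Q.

Relative error in a monomial: (δQ/Q)² = Σ (nᵢ · δxᵢ/xᵢ)².
  (1·δc/c)² = (1×0.0953)² = 0.00909;  (-2·δz/z)² = (-2×0.0908)² = 0.0330;  (1·δd/d)² = (1×0.0729)² = 0.00532
δQ/Q = √(0.0474) = 0.218
Q = 0.395, so δQ = 0.218 × 0.395 = 0.0860.

0.0860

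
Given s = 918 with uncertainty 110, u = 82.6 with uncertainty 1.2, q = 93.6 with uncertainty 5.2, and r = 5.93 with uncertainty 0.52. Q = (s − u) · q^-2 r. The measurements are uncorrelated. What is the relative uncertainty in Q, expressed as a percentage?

19.3%

Let w = s − u = 835. δw = √(δs² + δu²) = √(12100 + 1.44) = 110, so δw/w = 0.132.
Q is then a monomial in w, q, r:
δQ/Q = √((δw/w)² + (-2·δq/q)² + (1·δr/r)²) = √(0.0173 + 0.0123 + 0.00769) = 0.193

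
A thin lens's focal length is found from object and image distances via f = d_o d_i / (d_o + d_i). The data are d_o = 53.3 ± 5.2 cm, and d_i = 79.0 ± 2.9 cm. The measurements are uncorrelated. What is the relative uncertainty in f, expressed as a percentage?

6.01%

∂f/∂d_o = (d_i/(d_o+d_i))² = 0.357;  ∂f/∂d_i = (d_o/(d_o+d_i))² = 0.162
δf = √((∂f/∂d_o · δd_o)² + (∂f/∂d_i · δd_i)²) = √(3.44 + 0.222) = 1.91 cm
f = 31.8 cm, so δf/f = 1.91/31.8 = 0.0601.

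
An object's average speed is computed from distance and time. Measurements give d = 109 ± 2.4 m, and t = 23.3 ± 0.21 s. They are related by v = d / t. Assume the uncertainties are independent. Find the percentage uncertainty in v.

2.38%

Products/powers → add relative errors in quadrature, weighted by exponent:
  (1·δd/d)² = (1×0.0220)² = 0.000485;  (-1·δt/t)² = (-1×0.00901)² = 8.12e-05
δv/v = √(0.000566) = 0.0238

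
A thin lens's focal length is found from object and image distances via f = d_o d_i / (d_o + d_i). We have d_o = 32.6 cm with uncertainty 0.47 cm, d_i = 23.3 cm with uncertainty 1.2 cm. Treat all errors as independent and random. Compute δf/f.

0.0306

∂f/∂d_o = (d_i/(d_o+d_i))² = 0.174;  ∂f/∂d_i = (d_o/(d_o+d_i))² = 0.340
δf = √((∂f/∂d_o · δd_o)² + (∂f/∂d_i · δd_i)²) = √(0.00667 + 0.167) = 0.416 cm
f = 13.6 cm, so δf/f = 0.416/13.6 = 0.0306.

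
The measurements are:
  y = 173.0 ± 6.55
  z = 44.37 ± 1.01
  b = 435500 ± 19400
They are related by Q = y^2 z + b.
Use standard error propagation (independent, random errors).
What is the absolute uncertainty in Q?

1.07e+05

Let p = y^2·z = 1.328e+06. δp/p = √((2·δy/y)² + (1·δz/z)²) = √(0.00573 + 0.000518) = 0.0791, so δp = 1.05e+05.
Q = p + b: δQ = √(δp² + δb²) = √(1.1e+10 + 3.76e+08) = 1.07e+05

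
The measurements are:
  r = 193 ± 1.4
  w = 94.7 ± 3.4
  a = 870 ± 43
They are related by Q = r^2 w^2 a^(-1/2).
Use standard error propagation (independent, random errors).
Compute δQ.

8.76e+05

Products/powers → add relative errors in quadrature, weighted by exponent:
  (2·δr/r)² = (2×0.00725)² = 0.000210;  (2·δw/w)² = (2×0.0359)² = 0.00516;  (−½·δa/a)² = (-0.5×0.0494)² = 0.000611
δQ/Q = √(0.00598) = 0.0773
Q = 1.13e+07, so δQ = 0.0773 × 1.13e+07 = 8.76e+05.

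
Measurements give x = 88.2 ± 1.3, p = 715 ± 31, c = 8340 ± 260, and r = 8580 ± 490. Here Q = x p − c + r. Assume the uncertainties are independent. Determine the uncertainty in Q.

2940

Let w = x·p = 63100. δw/w = √((1·δx/x)² + (1·δp/p)²) = √(0.000217 + 0.00188) = 0.0458, so δw = 2890.
Q = w − c + r: δQ = √(δw² + δc² + δr²) = √(8.34e+06 + 67600 + 2.4e+05) = 2940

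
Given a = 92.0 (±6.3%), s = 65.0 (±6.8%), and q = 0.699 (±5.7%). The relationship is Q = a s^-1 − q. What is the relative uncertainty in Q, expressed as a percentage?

Let p = a·s^-1 = 1.42. δp/p = √((1·δa/a)² + (-1·δs/s)²) = √(0.00397 + 0.00462) = 0.0927, so δp = 0.131.
Q = p − q: δQ = √(δp² + δq²) = √(0.0172 + 0.00159) = 0.137
Q = 0.716, so δQ/Q = 0.137/0.716 = 0.191.

19.1%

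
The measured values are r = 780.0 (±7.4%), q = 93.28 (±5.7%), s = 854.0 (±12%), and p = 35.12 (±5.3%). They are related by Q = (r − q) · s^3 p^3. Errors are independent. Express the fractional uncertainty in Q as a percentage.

40.2%

Let u = r − q = 686.7. δu = √(δr² + δq²) = √(3330 + 28.3) = 58.0, so δu/u = 0.0844.
Q is then a monomial in u, s, p:
δQ/Q = √((δu/u)² + (3·δs/s)² + (3·δp/p)²) = √(0.00712 + 0.130 + 0.0253) = 0.402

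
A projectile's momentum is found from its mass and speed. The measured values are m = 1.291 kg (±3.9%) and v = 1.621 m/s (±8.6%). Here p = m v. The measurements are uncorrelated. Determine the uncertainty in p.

0.198 kg·m/s

Products/powers → add relative errors in quadrature, weighted by exponent:
  (1·δm/m)² = (1×0.0390)² = 0.00152;  (1·δv/v)² = (1×0.0860)² = 0.00740
δp/p = √(0.00892) = 0.0944
p = 2.093 kg·m/s, so δp = 0.0944 × 2.093 = 0.198 kg·m/s.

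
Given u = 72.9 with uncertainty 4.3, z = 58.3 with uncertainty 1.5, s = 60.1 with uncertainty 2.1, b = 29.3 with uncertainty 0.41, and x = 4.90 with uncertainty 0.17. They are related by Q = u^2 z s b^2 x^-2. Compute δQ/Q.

Since Q is a product/quotient, work with relative uncertainties:
  (2·δu/u)² = (2×0.0590)² = 0.0139;  (1·δz/z)² = (1×0.0257)² = 0.000662;  (1·δs/s)² = (1×0.0349)² = 0.00122;  (2·δb/b)² = (2×0.0140)² = 0.000783;  (-2·δx/x)² = (-2×0.0347)² = 0.00481
δQ/Q = √(0.0214) = 0.146

0.146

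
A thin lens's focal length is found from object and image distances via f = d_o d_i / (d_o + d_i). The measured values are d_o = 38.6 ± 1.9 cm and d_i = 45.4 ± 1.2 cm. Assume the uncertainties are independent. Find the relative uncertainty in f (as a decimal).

∂f/∂d_o = (d_i/(d_o+d_i))² = 0.292;  ∂f/∂d_i = (d_o/(d_o+d_i))² = 0.211
δf = √((∂f/∂d_o · δd_o)² + (∂f/∂d_i · δd_i)²) = √(0.308 + 0.0642) = 0.610 cm
f = 20.9 cm, so δf/f = 0.610/20.9 = 0.0292.

0.0292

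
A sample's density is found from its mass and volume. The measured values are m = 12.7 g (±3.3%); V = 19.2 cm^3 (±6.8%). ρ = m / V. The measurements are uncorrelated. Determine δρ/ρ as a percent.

7.56%

Relative error in a monomial: (δρ/ρ)² = Σ (nᵢ · δxᵢ/xᵢ)².
  (1·δm/m)² = (1×0.0330)² = 0.00109;  (-1·δV/V)² = (-1×0.0680)² = 0.00462
δρ/ρ = √(0.00571) = 0.0756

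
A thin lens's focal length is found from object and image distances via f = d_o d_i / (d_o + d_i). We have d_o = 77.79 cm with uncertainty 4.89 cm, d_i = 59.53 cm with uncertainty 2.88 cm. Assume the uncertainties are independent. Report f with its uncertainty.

∂f/∂d_o = (d_i/(d_o+d_i))² = 0.188;  ∂f/∂d_i = (d_o/(d_o+d_i))² = 0.321
δf = √((∂f/∂d_o · δd_o)² + (∂f/∂d_i · δd_i)²) = √(0.845 + 0.854) = 1.30 cm
f = 33.72 cm.

33.72 ± 1.30 cm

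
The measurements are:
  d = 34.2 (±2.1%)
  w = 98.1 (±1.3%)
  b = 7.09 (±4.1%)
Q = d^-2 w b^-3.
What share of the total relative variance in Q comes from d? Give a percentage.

(δQ/Q)² = (-2·δd/d)² + (1·δw/w)² + (-3·δb/b)²
  d term: (-2×0.0210)² = 0.00176
  w term: (1×0.0130)² = 0.000169
  b term: (-3×0.0410)² = 0.0151
Total = 0.0171. Share from d = 0.00176/0.0171 = 0.103.

10.3%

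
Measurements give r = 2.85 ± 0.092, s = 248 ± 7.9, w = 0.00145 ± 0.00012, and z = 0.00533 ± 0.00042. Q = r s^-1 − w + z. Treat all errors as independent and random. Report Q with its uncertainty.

Let p = r·s^-1 = 0.0115. δp/p = √((1·δr/r)² + (-1·δs/s)²) = √(0.00104 + 0.00101) = 0.0454, so δp = 0.000521.
Q = p − w + z: δQ = √(δp² + δw² + δz²) = √(2.72e-07 + 1.44e-08 + 1.76e-07) = 0.000680
Q = 0.0154.

0.0154 ± 0.000680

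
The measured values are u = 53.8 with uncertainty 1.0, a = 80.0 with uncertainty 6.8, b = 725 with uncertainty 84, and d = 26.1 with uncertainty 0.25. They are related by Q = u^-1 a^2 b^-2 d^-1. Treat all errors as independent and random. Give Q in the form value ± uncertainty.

(8.67 ± 2.50) × 10^-6

Products/powers → add relative errors in quadrature, weighted by exponent:
  (-1·δu/u)² = (-1×0.0186)² = 0.000345;  (2·δa/a)² = (2×0.0850)² = 0.0289;  (-2·δb/b)² = (-2×0.116)² = 0.0537;  (-1·δd/d)² = (-1×0.00958)² = 9.17e-05
δQ/Q = √(0.0830) = 0.288
Q = 8.67e-06, so δQ = 0.288 × 8.67e-06 = 2.5e-06.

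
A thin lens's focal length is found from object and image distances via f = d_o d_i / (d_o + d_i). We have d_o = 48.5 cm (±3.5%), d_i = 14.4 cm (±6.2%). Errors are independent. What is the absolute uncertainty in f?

∂f/∂d_o = (d_i/(d_o+d_i))² = 0.0524;  ∂f/∂d_i = (d_o/(d_o+d_i))² = 0.595
δf = √((∂f/∂d_o · δd_o)² + (∂f/∂d_i · δd_i)²) = √(0.00792 + 0.282) = 0.538 cm

0.538 cm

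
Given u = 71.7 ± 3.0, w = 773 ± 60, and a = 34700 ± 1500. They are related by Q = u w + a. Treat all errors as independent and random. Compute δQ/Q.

0.0567

Let p = u·w = 55400. δp/p = √((1·δu/u)² + (1·δw/w)²) = √(0.00175 + 0.00602) = 0.0882, so δp = 4890.
Q = p + a: δQ = √(δp² + δa²) = √(2.39e+07 + 2.25e+06) = 5110
Q = 90100, so δQ/Q = 5110/90100 = 0.0567.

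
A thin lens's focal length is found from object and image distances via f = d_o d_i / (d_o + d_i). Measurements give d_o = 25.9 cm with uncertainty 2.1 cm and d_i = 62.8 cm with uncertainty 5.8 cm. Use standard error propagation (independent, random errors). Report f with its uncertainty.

∂f/∂d_o = (d_i/(d_o+d_i))² = 0.501;  ∂f/∂d_i = (d_o/(d_o+d_i))² = 0.0853
δf = √((∂f/∂d_o · δd_o)² + (∂f/∂d_i · δd_i)²) = √(1.11 + 0.245) = 1.16 cm
f = 18.3 cm.

18.3 ± 1.16 cm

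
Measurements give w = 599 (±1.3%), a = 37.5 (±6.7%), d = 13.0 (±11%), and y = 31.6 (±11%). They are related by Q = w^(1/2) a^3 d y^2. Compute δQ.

5.32e+09

Products/powers → add relative errors in quadrature, weighted by exponent:
  (½·δw/w)² = (0.5×0.0130)² = 4.23e-05;  (3·δa/a)² = (3×0.0670)² = 0.0404;  (1·δd/d)² = (1×0.110)² = 0.0121;  (2·δy/y)² = (2×0.110)² = 0.0484
δQ/Q = √(0.101) = 0.318
Q = 1.68e+10, so δQ = 0.318 × 1.68e+10 = 5.32e+09.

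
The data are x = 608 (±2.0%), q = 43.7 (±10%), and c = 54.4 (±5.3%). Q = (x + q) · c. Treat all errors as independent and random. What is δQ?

2010

Let u = x + q = 652. δu = √(δx² + δq²) = √(148 + 19.1) = 12.9, so δu/u = 0.0198.
Q is then a monomial in u, c:
δQ/Q = √((δu/u)² + (1·δc/c)²) = √(0.000393 + 0.00281) = 0.0566
Q = 35500, so δQ = 0.0566 × 35500 = 2010.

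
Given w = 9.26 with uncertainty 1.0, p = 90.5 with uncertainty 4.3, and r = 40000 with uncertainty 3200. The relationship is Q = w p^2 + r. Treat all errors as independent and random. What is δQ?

Let h = w·p^2 = 75800. δh/h = √((1·δw/w)² + (2·δp/p)²) = √(0.0117 + 0.00903) = 0.144, so δh = 10900.
Q = h + r: δQ = √(δh² + δr²) = √(1.19e+08 + 1.02e+07) = 11400

11400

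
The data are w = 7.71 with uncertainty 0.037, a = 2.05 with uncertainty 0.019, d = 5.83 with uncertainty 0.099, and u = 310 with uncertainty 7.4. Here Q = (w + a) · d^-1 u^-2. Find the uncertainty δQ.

Let h = w + a = 9.76. δh = √(δw² + δa²) = √(0.00137 + 0.000361) = 0.0416, so δh/h = 0.00426.
Q is then a monomial in h, d, u:
δQ/Q = √((δh/h)² + (-1·δd/d)² + (-2·δu/u)²) = √(1.82e-05 + 0.000288 + 0.00228) = 0.0509
Q = 1.74e-05, so δQ = 0.0509 × 1.74e-05 = 8.86e-07.

8.86e-07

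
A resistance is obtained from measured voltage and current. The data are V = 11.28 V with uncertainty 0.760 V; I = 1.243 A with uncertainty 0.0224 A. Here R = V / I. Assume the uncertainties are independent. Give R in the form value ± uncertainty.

9.075 ± 0.633 Ω

Relative error in a monomial: (δR/R)² = Σ (nᵢ · δxᵢ/xᵢ)².
  (1·δV/V)² = (1×0.0674)² = 0.00454;  (-1·δI/I)² = (-1×0.0180)² = 0.000325
δR/R = √(0.00486) = 0.0697
R = 9.075 Ω, so δR = 0.0697 × 9.075 = 0.633 Ω.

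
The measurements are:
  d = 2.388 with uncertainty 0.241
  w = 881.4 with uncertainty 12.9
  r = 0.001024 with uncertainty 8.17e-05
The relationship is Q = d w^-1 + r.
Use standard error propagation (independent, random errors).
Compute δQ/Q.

Let p = d·w^-1 = 0.002709. δp/p = √((1·δd/d)² + (-1·δw/w)²) = √(0.0102 + 0.000214) = 0.102, so δp = 0.000276.
Q = p + r: δQ = √(δp² + δr²) = √(7.63e-08 + 6.67e-09) = 0.000288
Q = 0.003733, so δQ/Q = 0.000288/0.003733 = 0.0772.

0.0772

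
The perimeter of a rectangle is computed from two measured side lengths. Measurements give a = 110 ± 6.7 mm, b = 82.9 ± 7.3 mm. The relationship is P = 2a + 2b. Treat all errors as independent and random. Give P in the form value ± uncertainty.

Each term contributes (cᵢ δxᵢ)² to (δP)²:
  (2·δa)² = 180;  (2·δb)² = 213
δP = √(393) = 19.8 mm
P = 386 mm.

386 ± 19.8 mm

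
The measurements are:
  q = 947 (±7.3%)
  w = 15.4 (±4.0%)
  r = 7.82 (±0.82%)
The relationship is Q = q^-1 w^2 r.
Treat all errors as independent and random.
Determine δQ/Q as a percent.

10.9%

Since Q is a product/quotient, work with relative uncertainties:
  (-1·δq/q)² = (-1×0.0730)² = 0.00533;  (2·δw/w)² = (2×0.0400)² = 0.00640;  (1·δr/r)² = (1×0.00820)² = 6.72e-05
δQ/Q = √(0.0118) = 0.109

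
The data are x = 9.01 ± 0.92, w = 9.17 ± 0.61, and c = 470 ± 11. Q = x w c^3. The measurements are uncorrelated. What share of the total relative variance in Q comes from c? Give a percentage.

(δQ/Q)² = (1·δx/x)² + (1·δw/w)² + (3·δc/c)²
  x term: (1×0.102)² = 0.0104
  w term: (1×0.0665)² = 0.00443
  c term: (3×0.0234)² = 0.00493
Total = 0.0198. Share from c = 0.00493/0.0198 = 0.249.

24.9%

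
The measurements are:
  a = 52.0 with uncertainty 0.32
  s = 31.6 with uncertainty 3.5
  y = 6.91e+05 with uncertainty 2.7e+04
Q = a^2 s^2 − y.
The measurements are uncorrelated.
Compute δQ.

Let p = a^2·s^2 = 2.7e+06. δp/p = √((2·δa/a)² + (2·δs/s)²) = √(0.000151 + 0.0491) = 0.222, so δp = 5.99e+05.
Q = p − y: δQ = √(δp² + δy²) = √(3.59e+11 + 7.29e+08) = 6e+05

6e+05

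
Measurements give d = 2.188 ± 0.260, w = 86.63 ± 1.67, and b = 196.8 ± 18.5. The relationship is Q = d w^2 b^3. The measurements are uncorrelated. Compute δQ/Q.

Products/powers → add relative errors in quadrature, weighted by exponent:
  (1·δd/d)² = (1×0.119)² = 0.0141;  (2·δw/w)² = (2×0.0193)² = 0.00149;  (3·δb/b)² = (3×0.0940)² = 0.0795
δQ/Q = √(0.0951) = 0.308

0.308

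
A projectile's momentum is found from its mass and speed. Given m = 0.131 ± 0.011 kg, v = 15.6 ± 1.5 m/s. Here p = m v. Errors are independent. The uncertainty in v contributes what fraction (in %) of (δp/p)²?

56.7%

(δp/p)² = (1·δm/m)² + (1·δv/v)²
  m term: (1×0.0840)² = 0.00705
  v term: (1×0.0962)² = 0.00925
Total = 0.0163. Share from v = 0.00925/0.0163 = 0.567.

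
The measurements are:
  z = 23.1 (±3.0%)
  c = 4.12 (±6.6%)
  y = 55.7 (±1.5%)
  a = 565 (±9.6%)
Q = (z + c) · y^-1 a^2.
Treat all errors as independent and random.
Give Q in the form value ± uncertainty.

Let u = z + c = 27.2. δu = √(δz² + δc²) = √(0.480 + 0.0739) = 0.744, so δu/u = 0.0273.
Q is then a monomial in u, y, a:
δQ/Q = √((δu/u)² + (-1·δy/y)² + (2·δa/a)²) = √(0.000748 + 0.000225 + 0.0369) = 0.195
Q = 1.56e+05, so δQ = 0.195 × 1.56e+05 = 30300.

(1.56 ± 0.303) × 10^5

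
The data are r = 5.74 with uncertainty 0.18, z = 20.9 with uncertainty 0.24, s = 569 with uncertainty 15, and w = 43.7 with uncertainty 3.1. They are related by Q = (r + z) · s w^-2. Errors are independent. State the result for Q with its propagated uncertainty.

Let u = r + z = 26.6. δu = √(δr² + δz²) = √(0.0324 + 0.0576) = 0.300, so δu/u = 0.0113.
Q is then a monomial in u, s, w:
δQ/Q = √((δu/u)² + (1·δs/s)² + (-2·δw/w)²) = √(0.000127 + 0.000695 + 0.0201) = 0.145
Q = 7.94, so δQ = 0.145 × 7.94 = 1.15.

7.94 ± 1.15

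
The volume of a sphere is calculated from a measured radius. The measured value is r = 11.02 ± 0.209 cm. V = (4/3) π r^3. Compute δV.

319 cm^3

Each factor contributes (exponent × relative error)² to (δV/V)²:
  (3·δr/r)² = (3×0.0190)² = 0.00324
δV/V = √(0.00324) = 0.0569
V = 5606 cm^3, so δV = 0.0569 × 5606 = 319 cm^3.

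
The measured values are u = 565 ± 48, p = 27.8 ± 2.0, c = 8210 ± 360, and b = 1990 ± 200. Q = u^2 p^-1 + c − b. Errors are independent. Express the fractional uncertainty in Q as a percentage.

Let w = u^2·p^-1 = 11500. δw/w = √((2·δu/u)² + (-1·δp/p)²) = √(0.0289 + 0.00518) = 0.185, so δw = 2120.
Q = w + c − b: δQ = √(δw² + δc² + δb²) = √(4.49e+06 + 1.3e+05 + 40000) = 2160
Q = 17700, so δQ/Q = 2160/17700 = 0.122.

12.2%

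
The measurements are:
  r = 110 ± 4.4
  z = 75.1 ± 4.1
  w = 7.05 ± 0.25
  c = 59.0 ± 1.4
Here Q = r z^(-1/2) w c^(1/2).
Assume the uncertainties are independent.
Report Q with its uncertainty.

687 ± 42.1

For a monomial Q ∝ r, z^(-1/2), w, c^(1/2), fractional errors add in quadrature:
  (1·δr/r)² = (1×0.0400)² = 0.00160;  (−½·δz/z)² = (-0.5×0.0546)² = 0.000745;  (1·δw/w)² = (1×0.0355)² = 0.00126;  (½·δc/c)² = (0.5×0.0237)² = 0.000141
δQ/Q = √(0.00374) = 0.0612
Q = 687, so δQ = 0.0612 × 687 = 42.1.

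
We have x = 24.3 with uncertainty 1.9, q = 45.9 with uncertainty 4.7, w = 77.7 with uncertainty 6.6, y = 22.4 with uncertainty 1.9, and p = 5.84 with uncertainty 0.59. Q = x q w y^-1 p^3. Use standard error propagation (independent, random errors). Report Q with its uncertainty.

Products/powers → add relative errors in quadrature, weighted by exponent:
  (1·δx/x)² = (1×0.0782)² = 0.00611;  (1·δq/q)² = (1×0.102)² = 0.0105;  (1·δw/w)² = (1×0.0849)² = 0.00722;  (-1·δy/y)² = (-1×0.0848)² = 0.00719;  (3·δp/p)² = (3×0.101)² = 0.0919
δQ/Q = √(0.123) = 0.351
Q = 7.71e+05, so δQ = 0.351 × 7.71e+05 = 2.7e+05.

(7.71 ± 2.70) × 10^5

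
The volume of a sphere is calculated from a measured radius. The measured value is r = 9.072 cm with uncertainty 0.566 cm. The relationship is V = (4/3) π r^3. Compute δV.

V ∝ r^3, so δV/V = |3| · δr/r = 3 × 0.0624 = 0.187.
V = 3128 cm^3, so δV = 0.187 × 3128 = 585 cm^3.

585 cm^3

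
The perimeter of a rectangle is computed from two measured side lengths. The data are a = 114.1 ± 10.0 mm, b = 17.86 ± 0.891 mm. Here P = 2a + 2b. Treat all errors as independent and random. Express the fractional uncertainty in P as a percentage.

P is a linear combination, so absolute uncertainties add in quadrature:
  (2·δa)² = 400;  (2·δb)² = 3.18
δP = √(403) = 20.1 mm
P = 263.9 mm, so δP/P = 20.1/263.9 = 0.0761.

7.61%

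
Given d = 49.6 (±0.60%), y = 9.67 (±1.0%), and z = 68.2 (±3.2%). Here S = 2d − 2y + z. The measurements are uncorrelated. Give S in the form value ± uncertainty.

148 ± 2.27

For a sum/difference, combine absolute errors in quadrature:
  (2·δd)² = 0.354;  (2·δy)² = 0.0374;  (δz)² = 4.76
δS = √(5.15) = 2.27
S = 148.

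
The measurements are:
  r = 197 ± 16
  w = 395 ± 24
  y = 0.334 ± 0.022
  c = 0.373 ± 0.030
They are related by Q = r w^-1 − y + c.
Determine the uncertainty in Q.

Let p = r·w^-1 = 0.499. δp/p = √((1·δr/r)² + (-1·δw/w)²) = √(0.00660 + 0.00369) = 0.101, so δp = 0.0506.
Q = p − y + c: δQ = √(δp² + δy² + δc²) = √(0.00256 + 0.000484 + 0.000900) = 0.0628

0.0628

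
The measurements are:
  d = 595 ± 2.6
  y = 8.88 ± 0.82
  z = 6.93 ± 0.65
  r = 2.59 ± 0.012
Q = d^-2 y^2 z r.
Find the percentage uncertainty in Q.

Each factor contributes (exponent × relative error)² to (δQ/Q)²:
  (-2·δd/d)² = (-2×0.00437)² = 7.64e-05;  (2·δy/y)² = (2×0.0923)² = 0.0341;  (1·δz/z)² = (1×0.0938)² = 0.00880;  (1·δr/r)² = (1×0.00463)² = 2.15e-05
δQ/Q = √(0.0430) = 0.207

20.7%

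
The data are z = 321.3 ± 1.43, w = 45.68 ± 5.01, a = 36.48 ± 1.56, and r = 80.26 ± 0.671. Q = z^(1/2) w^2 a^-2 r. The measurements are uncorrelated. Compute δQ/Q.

0.236

Relative error in a monomial: (δQ/Q)² = Σ (nᵢ · δxᵢ/xᵢ)².
  (½·δz/z)² = (0.5×0.00445)² = 4.95e-06;  (2·δw/w)² = (2×0.110)² = 0.0481;  (-2·δa/a)² = (-2×0.0428)² = 0.00731;  (1·δr/r)² = (1×0.00836)² = 6.99e-05
δQ/Q = √(0.0555) = 0.236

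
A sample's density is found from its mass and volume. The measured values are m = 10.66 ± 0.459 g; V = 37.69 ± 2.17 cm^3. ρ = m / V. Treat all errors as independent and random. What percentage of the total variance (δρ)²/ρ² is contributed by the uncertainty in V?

64.1%

(δρ/ρ)² = (1·δm/m)² + (-1·δV/V)²
  m term: (1×0.0431)² = 0.00185
  V term: (-1×0.0576)² = 0.00331
Total = 0.00517. Share from V = 0.00331/0.00517 = 0.641.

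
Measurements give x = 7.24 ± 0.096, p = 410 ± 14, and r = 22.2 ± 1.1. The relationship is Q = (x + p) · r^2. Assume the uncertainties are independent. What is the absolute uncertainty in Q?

Let u = x + p = 417. δu = √(δx² + δp²) = √(0.00922 + 196) = 14.0, so δu/u = 0.0336.
Q is then a monomial in u, r:
δQ/Q = √((δu/u)² + (2·δr/r)²) = √(0.00113 + 0.00982) = 0.105
Q = 2.06e+05, so δQ = 0.105 × 2.06e+05 = 21500.

21500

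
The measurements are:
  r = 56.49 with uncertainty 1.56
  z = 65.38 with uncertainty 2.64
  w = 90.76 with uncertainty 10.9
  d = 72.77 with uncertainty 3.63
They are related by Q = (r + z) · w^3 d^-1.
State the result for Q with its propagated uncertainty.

(1.252 ± 0.457) × 10^6

Let u = r + z = 121.9. δu = √(δr² + δz²) = √(2.43 + 6.97) = 3.07, so δu/u = 0.0252.
Q is then a monomial in u, w, d:
δQ/Q = √((δu/u)² + (3·δw/w)² + (-1·δd/d)²) = √(0.000633 + 0.130 + 0.00249) = 0.365
Q = 1.252e+06, so δQ = 0.365 × 1.252e+06 = 4.57e+05.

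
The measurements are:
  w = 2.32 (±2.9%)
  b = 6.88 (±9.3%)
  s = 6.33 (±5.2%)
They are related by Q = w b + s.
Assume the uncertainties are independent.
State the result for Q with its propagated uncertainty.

22.3 ± 1.59

Let p = w·b = 16.0. δp/p = √((1·δw/w)² + (1·δb/b)²) = √(0.000841 + 0.00865) = 0.0974, so δp = 1.55.
Q = p + s: δQ = √(δp² + δs²) = √(2.42 + 0.108) = 1.59
Q = 22.3.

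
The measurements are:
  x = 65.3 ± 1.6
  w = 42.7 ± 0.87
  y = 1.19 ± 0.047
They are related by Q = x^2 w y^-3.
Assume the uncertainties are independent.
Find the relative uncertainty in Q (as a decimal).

0.130

Each factor contributes (exponent × relative error)² to (δQ/Q)²:
  (2·δx/x)² = (2×0.0245)² = 0.00240;  (1·δw/w)² = (1×0.0204)² = 0.000415;  (-3·δy/y)² = (-3×0.0395)² = 0.0140
δQ/Q = √(0.0169) = 0.130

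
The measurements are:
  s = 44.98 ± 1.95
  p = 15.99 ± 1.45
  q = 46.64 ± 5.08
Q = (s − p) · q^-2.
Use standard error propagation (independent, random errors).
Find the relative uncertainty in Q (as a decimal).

Let u = s − p = 28.99. δu = √(δs² + δp²) = √(3.80 + 2.10) = 2.43, so δu/u = 0.0838.
Q is then a monomial in u, q:
δQ/Q = √((δu/u)² + (-2·δq/q)²) = √(0.00703 + 0.0475) = 0.233

0.233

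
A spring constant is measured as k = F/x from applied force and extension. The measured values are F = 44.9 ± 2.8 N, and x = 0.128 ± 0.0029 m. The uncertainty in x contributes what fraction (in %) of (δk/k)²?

11.7%

(δk/k)² = (1·δF/F)² + (-1·δx/x)²
  F term: (1×0.0624)² = 0.00389
  x term: (-1×0.0227)² = 0.000513
Total = 0.00440. Share from x = 0.000513/0.00440 = 0.117.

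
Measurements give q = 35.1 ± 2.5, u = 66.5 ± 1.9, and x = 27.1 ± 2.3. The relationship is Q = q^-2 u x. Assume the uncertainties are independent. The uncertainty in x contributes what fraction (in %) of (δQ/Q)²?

(δQ/Q)² = (-2·δq/q)² + (1·δu/u)² + (1·δx/x)²
  q term: (-2×0.0712)² = 0.0203
  u term: (1×0.0286)² = 0.000816
  x term: (1×0.0849)² = 0.00720
Total = 0.0283. Share from x = 0.00720/0.0283 = 0.254.

25.4%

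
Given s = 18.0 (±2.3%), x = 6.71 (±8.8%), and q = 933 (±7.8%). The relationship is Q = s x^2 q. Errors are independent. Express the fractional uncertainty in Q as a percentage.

Products/powers → add relative errors in quadrature, weighted by exponent:
  (1·δs/s)² = (1×0.0230)² = 0.000529;  (2·δx/x)² = (2×0.0880)² = 0.0310;  (1·δq/q)² = (1×0.0780)² = 0.00608
δQ/Q = √(0.0376) = 0.194

19.4%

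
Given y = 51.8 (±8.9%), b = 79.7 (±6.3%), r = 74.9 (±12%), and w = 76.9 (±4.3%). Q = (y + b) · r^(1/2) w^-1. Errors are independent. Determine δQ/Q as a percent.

Let u = y + b = 132. δu = √(δy² + δb²) = √(21.3 + 25.2) = 6.82, so δu/u = 0.0518.
Q is then a monomial in u, r, w:
δQ/Q = √((δu/u)² + (½·δr/r)² + (-1·δw/w)²) = √(0.00269 + 0.00360 + 0.00185) = 0.0902

9.02%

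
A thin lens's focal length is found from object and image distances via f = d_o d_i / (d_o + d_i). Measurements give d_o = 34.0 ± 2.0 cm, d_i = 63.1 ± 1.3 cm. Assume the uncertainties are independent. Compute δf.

∂f/∂d_o = (d_i/(d_o+d_i))² = 0.422;  ∂f/∂d_i = (d_o/(d_o+d_i))² = 0.123
δf = √((∂f/∂d_o · δd_o)² + (∂f/∂d_i · δd_i)²) = √(0.713 + 0.0254) = 0.860 cm

0.860 cm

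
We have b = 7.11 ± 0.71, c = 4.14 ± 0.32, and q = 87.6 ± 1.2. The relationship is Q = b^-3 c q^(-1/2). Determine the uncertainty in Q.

0.000381

Relative error in a monomial: (δQ/Q)² = Σ (nᵢ · δxᵢ/xᵢ)².
  (-3·δb/b)² = (-3×0.0999)² = 0.0897;  (1·δc/c)² = (1×0.0773)² = 0.00597;  (−½·δq/q)² = (-0.5×0.0137)² = 4.69e-05
δQ/Q = √(0.0958) = 0.309
Q = 0.00123, so δQ = 0.309 × 0.00123 = 0.000381.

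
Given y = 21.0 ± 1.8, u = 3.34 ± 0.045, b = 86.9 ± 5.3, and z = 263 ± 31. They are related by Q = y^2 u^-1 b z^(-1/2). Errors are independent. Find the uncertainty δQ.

136

Q is a product of powers, so relative uncertainties combine in quadrature:
  (2·δy/y)² = (2×0.0857)² = 0.0294;  (-1·δu/u)² = (-1×0.0135)² = 0.000182;  (1·δb/b)² = (1×0.0610)² = 0.00372;  (−½·δz/z)² = (-0.5×0.118)² = 0.00347
δQ/Q = √(0.0368) = 0.192
Q = 708, so δQ = 0.192 × 708 = 136.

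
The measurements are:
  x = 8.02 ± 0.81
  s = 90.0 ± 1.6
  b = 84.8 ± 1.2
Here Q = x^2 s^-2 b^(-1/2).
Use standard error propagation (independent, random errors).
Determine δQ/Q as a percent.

Since Q is a product/quotient, work with relative uncertainties:
  (2·δx/x)² = (2×0.101)² = 0.0408;  (-2·δs/s)² = (-2×0.0178)² = 0.00126;  (−½·δb/b)² = (-0.5×0.0142)² = 5.01e-05
δQ/Q = √(0.0421) = 0.205

20.5%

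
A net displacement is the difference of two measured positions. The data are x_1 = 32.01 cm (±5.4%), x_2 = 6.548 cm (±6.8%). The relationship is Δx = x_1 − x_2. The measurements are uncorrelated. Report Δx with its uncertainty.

Δx is a linear combination, so absolute uncertainties add in quadrature:
  (δx_1)² = 2.99;  (δx_2)² = 0.198
δΔx = √(3.19) = 1.78 cm
Δx = 25.46 cm.

25.46 ± 1.78 cm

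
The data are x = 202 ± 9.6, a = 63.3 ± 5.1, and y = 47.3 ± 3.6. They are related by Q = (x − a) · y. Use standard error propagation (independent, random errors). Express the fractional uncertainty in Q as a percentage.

10.9%

Let u = x − a = 139. δu = √(δx² + δa²) = √(92.2 + 26.0) = 10.9, so δu/u = 0.0784.
Q is then a monomial in u, y:
δQ/Q = √((δu/u)² + (1·δy/y)²) = √(0.00614 + 0.00579) = 0.109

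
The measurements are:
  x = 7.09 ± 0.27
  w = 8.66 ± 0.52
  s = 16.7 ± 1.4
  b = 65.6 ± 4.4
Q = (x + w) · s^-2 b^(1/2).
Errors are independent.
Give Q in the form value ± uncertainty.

Let u = x + w = 15.8. δu = √(δx² + δw²) = √(0.0729 + 0.270) = 0.586, so δu/u = 0.0372.
Q is then a monomial in u, s, b:
δQ/Q = √((δu/u)² + (-2·δs/s)² + (½·δb/b)²) = √(0.00138 + 0.0281 + 0.00112) = 0.175
Q = 0.457, so δQ = 0.175 × 0.457 = 0.0800.

0.457 ± 0.0800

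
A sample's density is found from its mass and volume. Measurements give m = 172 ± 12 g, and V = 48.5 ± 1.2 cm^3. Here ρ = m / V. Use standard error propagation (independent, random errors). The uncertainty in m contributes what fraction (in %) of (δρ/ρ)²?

(δρ/ρ)² = (1·δm/m)² + (-1·δV/V)²
  m term: (1×0.0698)² = 0.00487
  V term: (-1×0.0247)² = 0.000612
Total = 0.00548. Share from m = 0.00487/0.00548 = 0.888.

88.8%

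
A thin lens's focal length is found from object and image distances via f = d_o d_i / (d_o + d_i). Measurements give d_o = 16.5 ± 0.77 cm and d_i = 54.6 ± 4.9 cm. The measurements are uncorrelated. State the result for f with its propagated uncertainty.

∂f/∂d_o = (d_i/(d_o+d_i))² = 0.590;  ∂f/∂d_i = (d_o/(d_o+d_i))² = 0.0539
δf = √((∂f/∂d_o · δd_o)² + (∂f/∂d_i · δd_i)²) = √(0.206 + 0.0696) = 0.525 cm
f = 12.7 cm.

12.7 ± 0.525 cm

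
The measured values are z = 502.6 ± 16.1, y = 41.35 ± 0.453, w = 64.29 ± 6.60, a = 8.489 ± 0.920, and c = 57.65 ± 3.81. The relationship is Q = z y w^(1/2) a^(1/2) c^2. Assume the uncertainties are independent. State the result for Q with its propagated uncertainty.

Relative error in a monomial: (δQ/Q)² = Σ (nᵢ · δxᵢ/xᵢ)².
  (1·δz/z)² = (1×0.0320)² = 0.00103;  (1·δy/y)² = (1×0.0110)² = 0.000120;  (½·δw/w)² = (0.5×0.103)² = 0.00263;  (½·δa/a)² = (0.5×0.108)² = 0.00294;  (2·δc/c)² = (2×0.0661)² = 0.0175
δQ/Q = √(0.0242) = 0.156
Q = 1.614e+09, so δQ = 0.156 × 1.614e+09 = 2.51e+08.

(1.614 ± 0.251) × 10^9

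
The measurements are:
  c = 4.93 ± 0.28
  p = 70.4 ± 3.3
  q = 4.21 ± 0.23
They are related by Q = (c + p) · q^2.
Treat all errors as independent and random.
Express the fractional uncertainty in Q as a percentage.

Let u = c + p = 75.3. δu = √(δc² + δp²) = √(0.0784 + 10.9) = 3.31, so δu/u = 0.0440.
Q is then a monomial in u, q:
δQ/Q = √((δu/u)² + (2·δq/q)²) = √(0.00193 + 0.0119) = 0.118

11.8%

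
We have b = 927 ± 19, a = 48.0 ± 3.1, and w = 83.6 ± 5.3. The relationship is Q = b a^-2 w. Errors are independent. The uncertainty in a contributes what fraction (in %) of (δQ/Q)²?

(δQ/Q)² = (1·δb/b)² + (-2·δa/a)² + (1·δw/w)²
  b term: (1×0.0205)² = 0.000420
  a term: (-2×0.0646)² = 0.0167
  w term: (1×0.0634)² = 0.00402
Total = 0.0211. Share from a = 0.0167/0.0211 = 0.790.

79.0%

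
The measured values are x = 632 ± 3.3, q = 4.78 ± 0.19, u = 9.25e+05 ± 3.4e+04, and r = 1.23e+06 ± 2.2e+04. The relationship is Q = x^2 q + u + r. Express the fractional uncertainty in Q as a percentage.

Let p = x^2·q = 1.91e+06. δp/p = √((2·δx/x)² + (1·δq/q)²) = √(0.000109 + 0.00158) = 0.0411, so δp = 78500.
Q = p + u + r: δQ = √(δp² + δu² + δr²) = √(6.16e+09 + 1.16e+09 + 4.84e+08) = 88300
Q = 4.06e+06, so δQ/Q = 88300/4.06e+06 = 0.0217.

2.17%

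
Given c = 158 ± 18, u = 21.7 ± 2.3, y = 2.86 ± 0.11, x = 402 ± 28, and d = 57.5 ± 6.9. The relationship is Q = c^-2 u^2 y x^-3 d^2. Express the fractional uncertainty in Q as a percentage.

For a monomial Q ∝ c^-2, u^2, y, x^-3, d^2, fractional errors add in quadrature:
  (-2·δc/c)² = (-2×0.114)² = 0.0519;  (2·δu/u)² = (2×0.106)² = 0.0449;  (1·δy/y)² = (1×0.0385)² = 0.00148;  (-3·δx/x)² = (-3×0.0697)² = 0.0437;  (2·δd/d)² = (2×0.120)² = 0.0576
δQ/Q = √(0.200) = 0.447

44.7%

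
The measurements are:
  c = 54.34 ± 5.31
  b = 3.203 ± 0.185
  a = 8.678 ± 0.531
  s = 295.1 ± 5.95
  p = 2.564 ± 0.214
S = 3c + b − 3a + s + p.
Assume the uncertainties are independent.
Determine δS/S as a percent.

3.90%

Absolute uncertainties add in quadrature for a linear combination:
  (3·δc)² = 254;  (δb)² = 0.0342;  (3·δa)² = 2.54;  (δs)² = 35.4;  (δp)² = 0.0458
δS = √(292) = 17.1
S = 437.9, so δS/S = 17.1/437.9 = 0.0390.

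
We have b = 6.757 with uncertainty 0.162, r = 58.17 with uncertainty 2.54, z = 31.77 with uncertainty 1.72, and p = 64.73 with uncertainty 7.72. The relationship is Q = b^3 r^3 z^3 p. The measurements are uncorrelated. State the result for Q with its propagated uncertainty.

Since Q is a product/quotient, work with relative uncertainties:
  (3·δb/b)² = (3×0.0240)² = 0.00517;  (3·δr/r)² = (3×0.0437)² = 0.0172;  (3·δz/z)² = (3×0.0541)² = 0.0264;  (1·δp/p)² = (1×0.119)² = 0.0142
δQ/Q = √(0.0629) = 0.251
Q = 1.26e+14, so δQ = 0.251 × 1.26e+14 = 3.16e+13.

(1.260 ± 0.316) × 10^14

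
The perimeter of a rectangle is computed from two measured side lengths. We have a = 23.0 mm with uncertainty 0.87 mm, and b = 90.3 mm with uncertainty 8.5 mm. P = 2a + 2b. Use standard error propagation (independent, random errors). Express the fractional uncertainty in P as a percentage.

7.54%

Sums and differences: (δP)² = Σ (cᵢ δxᵢ)².
  (2·δa)² = 3.03;  (2·δb)² = 289
δP = √(292) = 17.1 mm
P = 227 mm, so δP/P = 17.1/227 = 0.0754.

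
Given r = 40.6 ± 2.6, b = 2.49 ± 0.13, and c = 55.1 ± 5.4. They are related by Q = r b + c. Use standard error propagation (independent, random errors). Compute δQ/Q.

Let p = r·b = 101. δp/p = √((1·δr/r)² + (1·δb/b)²) = √(0.00410 + 0.00273) = 0.0826, so δp = 8.35.
Q = p + c: δQ = √(δp² + δc²) = √(69.8 + 29.2) = 9.95
Q = 156, so δQ/Q = 9.95/156 = 0.0637.

0.0637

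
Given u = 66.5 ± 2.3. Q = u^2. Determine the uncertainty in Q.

306

Q ∝ u^2, so δQ/Q = |2| · δu/u = 2 × 0.0346 = 0.0692.
Q = 4420, so δQ = 0.0692 × 4420 = 306.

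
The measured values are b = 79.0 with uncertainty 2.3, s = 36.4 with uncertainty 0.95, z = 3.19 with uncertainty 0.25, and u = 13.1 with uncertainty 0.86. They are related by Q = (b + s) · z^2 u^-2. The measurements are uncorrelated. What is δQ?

Let w = b + s = 115. δw = √(δb² + δs²) = √(5.29 + 0.902) = 2.49, so δw/w = 0.0216.
Q is then a monomial in w, z, u:
δQ/Q = √((δw/w)² + (2·δz/z)² + (-2·δu/u)²) = √(0.000465 + 0.0246 + 0.0172) = 0.206
Q = 6.84, so δQ = 0.206 × 6.84 = 1.41.

1.41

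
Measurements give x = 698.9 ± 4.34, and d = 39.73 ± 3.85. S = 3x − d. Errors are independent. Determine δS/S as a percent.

S is a linear combination, so absolute uncertainties add in quadrature:
  (3·δx)² = 170;  (δd)² = 14.8
δS = √(184) = 13.6
S = 2057, so δS/S = 13.6/2057 = 0.00660.

0.660%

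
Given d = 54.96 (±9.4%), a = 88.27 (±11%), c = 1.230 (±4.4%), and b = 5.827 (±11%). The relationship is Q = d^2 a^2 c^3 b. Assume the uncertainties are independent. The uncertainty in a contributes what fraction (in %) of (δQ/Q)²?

(δQ/Q)² = (2·δd/d)² + (2·δa/a)² + (3·δc/c)² + (1·δb/b)²
  d term: (2×0.0940)² = 0.0353
  a term: (2×0.110)² = 0.0484
  c term: (3×0.0440)² = 0.0174
  b term: (1×0.110)² = 0.0121
Total = 0.113. Share from a = 0.0484/0.113 = 0.427.

42.7%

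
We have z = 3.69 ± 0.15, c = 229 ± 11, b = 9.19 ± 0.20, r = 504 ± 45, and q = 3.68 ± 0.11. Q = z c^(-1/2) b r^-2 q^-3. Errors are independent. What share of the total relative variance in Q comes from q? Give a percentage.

18.9%

(δQ/Q)² = (1·δz/z)² + (−½·δc/c)² + (1·δb/b)² + (-2·δr/r)² + (-3·δq/q)²
  z term: (1×0.0407)² = 0.00165
  c term: (-0.5×0.0480)² = 0.000577
  b term: (1×0.0218)² = 0.000474
  r term: (-2×0.0893)² = 0.0319
  q term: (-3×0.0299)² = 0.00804
Total = 0.0426. Share from q = 0.00804/0.0426 = 0.189.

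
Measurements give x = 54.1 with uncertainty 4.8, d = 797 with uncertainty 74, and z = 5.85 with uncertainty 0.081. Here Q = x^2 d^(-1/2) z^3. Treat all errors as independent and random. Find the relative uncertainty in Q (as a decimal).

Products/powers → add relative errors in quadrature, weighted by exponent:
  (2·δx/x)² = (2×0.0887)² = 0.0315;  (−½·δd/d)² = (-0.5×0.0928)² = 0.00216;  (3·δz/z)² = (3×0.0138)² = 0.00173
δQ/Q = √(0.0354) = 0.188

0.188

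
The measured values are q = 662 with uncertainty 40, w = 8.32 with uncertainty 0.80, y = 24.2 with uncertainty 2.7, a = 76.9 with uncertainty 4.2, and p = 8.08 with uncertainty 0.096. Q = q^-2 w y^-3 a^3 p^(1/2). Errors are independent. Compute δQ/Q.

0.403

Products/powers → add relative errors in quadrature, weighted by exponent:
  (-2·δq/q)² = (-2×0.0604)² = 0.0146;  (1·δw/w)² = (1×0.0962)² = 0.00925;  (-3·δy/y)² = (-3×0.112)² = 0.112;  (3·δa/a)² = (3×0.0546)² = 0.0268;  (½·δp/p)² = (0.5×0.0119)² = 3.53e-05
δQ/Q = √(0.163) = 0.403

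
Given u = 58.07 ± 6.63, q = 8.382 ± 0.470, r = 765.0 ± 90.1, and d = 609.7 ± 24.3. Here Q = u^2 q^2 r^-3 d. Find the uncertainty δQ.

0.141

Relative error in a monomial: (δQ/Q)² = Σ (nᵢ · δxᵢ/xᵢ)².
  (2·δu/u)² = (2×0.114)² = 0.0521;  (2·δq/q)² = (2×0.0561)² = 0.0126;  (-3·δr/r)² = (-3×0.118)² = 0.125;  (1·δd/d)² = (1×0.0399)² = 0.00159
δQ/Q = √(0.191) = 0.437
Q = 0.3226, so δQ = 0.437 × 0.3226 = 0.141.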